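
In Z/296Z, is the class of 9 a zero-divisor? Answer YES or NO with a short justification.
NO

gcd(9, 296) = 1, so 9 is a unit in Z/296Z (it has a multiplicative inverse). A unit cannot be a zero-divisor: if 9·b ≡ 0 then multiplying both sides by 9^(−1) gives b ≡ 0. So 9 is not a zero-divisor.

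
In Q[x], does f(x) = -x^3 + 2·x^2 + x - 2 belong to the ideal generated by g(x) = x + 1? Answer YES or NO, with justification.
In Q[x] the ideal (g) consists of all multiples of g, so f ∈ (g) iff g | f, i.e. iff the remainder of f on division by g is 0. Divide f by g (g is monic, so eliminate the leading term of the running remainder at each step):
  leading term -x^3: subtract (-x^2)·g(x) = -x^3 - x^2, leaving 3·x^2 + x - 2
  leading term 3·x^2: subtract (3·x)·g(x) = 3·x^2 + 3·x, leaving -2·x - 2
  leading term -2·x: subtract (-2)·g(x) = -2·x - 2, leaving 0
The remainder is 0, so f(x) = g(x) · h(x) with h(x) = -x^2 + 3·x - 2. Hence g | f, i.e. f ∈ (g).

Final answer: YES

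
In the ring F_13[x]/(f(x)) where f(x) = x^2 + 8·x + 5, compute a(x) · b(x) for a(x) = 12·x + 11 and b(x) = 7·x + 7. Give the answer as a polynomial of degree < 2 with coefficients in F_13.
a · b ≡ 9·x + 8 (mod f(x))

Multiply as integer polynomials: a · b = 84·x^2 + 161·x + 77. Reducing coefficients mod 13: a · b ≡ 6·x^2 + 5·x + 12. Now divide by f(x) = x^2 + 8·x + 5 in F_13[x], eliminating the leading term at each step:
  leading term 6·x^2: subtract (6)·f(x) = 6·x^2 + 9·x + 4, leaving 9·x + 8 (coefficients mod 13)
The degree is now < 2, so this is the remainder. Hence a · b ≡ 9·x + 8 in F_13[x]/(f).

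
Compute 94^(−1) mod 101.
Apply the extended Euclidean algorithm to (101, 94), tracking rows (r, s, t) with s·101 + t·94 = r. Each division r_prev = q·r_cur + r_new produces the new row as (previous row) − q·(current row):
  row A: (101, 1, 0)   [1·101 + 0·94 = 101]
  row B: (94, 0, 1)   [0·101 + 1·94 = 94]
  101 = 1·94 + 7   → row C = row A − 1·row B = (7, 1, −1)   [check: 1·101 − 1·94 = 7]
  94 = 13·7 + 3   → row D = row B − 13·row C = (3, −13, 14)   [check: −13·101 + 14·94 = 3]
  7 = 2·3 + 1   → row E = row C − 2·row D = (1, 27, −29)   [check: 27·101 − 29·94 = 1]
  3 = 3·1 + 0   → remainder 0, stop. gcd = 1 (last nonzero row E).
The gcd is 1, so 94 is invertible mod 101. The last nonzero row gives 27·101 − 29·94 = 1, so t = −29. So 94^(−1) ≡ −29 ≡ 72 (mod 101). Verify: 94 · 72 = 6768 ≡ 1 (mod 101). ✓

Final answer: 94^(−1) ≡ 72 (mod 101)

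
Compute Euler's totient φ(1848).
φ is multiplicative, with φ(p^e) = p^e − p^(e−1). Factorise 1848 = 2^3 · 3 · 7 · 11. Then
  φ(1848) = (2^3 − 2^2) · (3 − 1) · (7 − 1) · (11 − 1) = 4 · 2 · 6 · 10 = 480.

Final answer: φ(1848) = 480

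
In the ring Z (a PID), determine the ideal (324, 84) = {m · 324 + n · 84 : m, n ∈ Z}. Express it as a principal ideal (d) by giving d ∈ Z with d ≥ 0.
In the PID Z, (a, b) is generated by gcd(a, b). Compute gcd(324, 84) with the extended Euclidean algorithm, tracking rows (r, s, t) with s·324 + t·84 = r:
  row A: (324, 1, 0)   [1·324 + 0·84 = 324]
  row B: (84, 0, 1)   [0·324 + 1·84 = 84]
  324 = 3·84 + 72   → row C = row A − 3·row B = (72, 1, −3)   [check: 1·324 − 3·84 = 72]
  84 = 1·72 + 12   → row D = row B − 1·row C = (12, −1, 4)   [check: −1·324 + 4·84 = 12]
  72 = 6·12 + 0   → remainder 0, stop. gcd = 12 (last nonzero row D).
So gcd(324, 84) = 12, with Bézout identity −1·324 + 4·84 = 12. Containment (⊇): the Bézout identity exhibits 12 as an element of (324, 84), giving (12) ⊆ (324, 84). Containment (⊆): since 12 | 324 and 12 | 84 (324 = 12·27, 84 = 12·7), every Z-linear combination of 324 and 84 is divisible by 12, so (324, 84) ⊆ (12). Therefore (324, 84) = (12), d = 12.

Final answer: (324, 84) = (12); d = 12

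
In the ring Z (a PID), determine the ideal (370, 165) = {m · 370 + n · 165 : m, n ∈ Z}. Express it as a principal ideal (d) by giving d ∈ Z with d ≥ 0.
In the PID Z, (a, b) is generated by gcd(a, b). Compute gcd(370, 165) with the extended Euclidean algorithm, tracking rows (r, s, t) with s·370 + t·165 = r:
  row A: (370, 1, 0)   [1·370 + 0·165 = 370]
  row B: (165, 0, 1)   [0·370 + 1·165 = 165]
  370 = 2·165 + 40   → row C = row A − 2·row B = (40, 1, −2)   [check: 1·370 − 2·165 = 40]
  165 = 4·40 + 5   → row D = row B − 4·row C = (5, −4, 9)   [check: −4·370 + 9·165 = 5]
  40 = 8·5 + 0   → remainder 0, stop. gcd = 5 (last nonzero row D).
So gcd(370, 165) = 5, with Bézout identity −4·370 + 9·165 = 5. Containment (⊇): the Bézout identity exhibits 5 as an element of (370, 165), giving (5) ⊆ (370, 165). Containment (⊆): since 5 | 370 and 5 | 165 (370 = 5·74, 165 = 5·33), every Z-linear combination of 370 and 165 is divisible by 5, so (370, 165) ⊆ (5). Therefore (370, 165) = (5), d = 5.

Final answer: (370, 165) = (5); d = 5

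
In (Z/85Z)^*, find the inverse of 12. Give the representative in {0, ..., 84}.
Apply the extended Euclidean algorithm to (85, 12), tracking rows (r, s, t) with s·85 + t·12 = r. Each division r_prev = q·r_cur + r_new produces the new row as (previous row) − q·(current row):
  row A: (85, 1, 0)   [1·85 + 0·12 = 85]
  row B: (12, 0, 1)   [0·85 + 1·12 = 12]
  85 = 7·12 + 1   → row C = row A − 7·row B = (1, 1, −7)   [check: 1·85 − 7·12 = 1]
  12 = 12·1 + 0   → remainder 0, stop. gcd = 1 (last nonzero row C).
The gcd is 1, so 12 is invertible mod 85. The last nonzero row gives 1·85 − 7·12 = 1, so t = −7. So 12^(−1) ≡ −7 ≡ 78 (mod 85). Verify: 12 · 78 = 936 ≡ 1 (mod 85). ✓

Final answer: 12^(−1) ≡ 78 (mod 85)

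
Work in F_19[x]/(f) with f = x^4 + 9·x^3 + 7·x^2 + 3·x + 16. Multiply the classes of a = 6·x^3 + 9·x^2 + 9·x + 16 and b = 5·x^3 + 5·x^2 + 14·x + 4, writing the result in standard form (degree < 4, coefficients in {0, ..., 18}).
Multiply as integer polynomials: a · b = 30·x^6 + 75·x^5 + 174·x^4 + 275·x^3 + 242·x^2 + 260·x + 64. Reducing coefficients mod 19: a · b ≡ 11·x^6 + 18·x^5 + 3·x^4 + 9·x^3 + 14·x^2 + 13·x + 7. Now divide by f(x) = x^4 + 9·x^3 + 7·x^2 + 3·x + 16 in F_19[x], eliminating the leading term at each step:
  leading term 11·x^6: subtract (11·x^2)·f(x) = 11·x^6 + 4·x^5 + x^4 + 14·x^3 + 5·x^2, leaving 14·x^5 + 2·x^4 + 14·x^3 + 9·x^2 + 13·x + 7 (coefficients mod 19)
  leading term 14·x^5: subtract (14·x)·f(x) = 14·x^5 + 12·x^4 + 3·x^3 + 4·x^2 + 15·x, leaving 9·x^4 + 11·x^3 + 5·x^2 + 17·x + 7 (coefficients mod 19)
  leading term 9·x^4: subtract (9)·f(x) = 9·x^4 + 5·x^3 + 6·x^2 + 8·x + 11, leaving 6·x^3 + 18·x^2 + 9·x + 15 (coefficients mod 19)
The degree is now < 4, so this is the remainder. Hence a · b ≡ 6·x^3 + 18·x^2 + 9·x + 15 in F_19[x]/(f).

Final answer: a · b ≡ 6·x^3 + 18·x^2 + 9·x + 15 (mod f(x))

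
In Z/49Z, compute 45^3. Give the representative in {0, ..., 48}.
Use repeated squaring. Binary(3) = 11. Walk through the bits of the exponent 3 left-to-right: at each bit after the leading one, square the running value, then multiply by 45 if the bit is 1 (always reducing mod 49):
  bit 1 = 1 (leading): start with 45.
  bit 2 = 1: square 45^2 = 2025 ≡ 16; bit is 1, so multiply 16·45 = 720 ≡ 34 (mod 49).
Final value: 45^3 ≡ 34 (mod 49).

Final answer: 34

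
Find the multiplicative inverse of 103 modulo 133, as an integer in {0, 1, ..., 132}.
Apply the extended Euclidean algorithm to (133, 103), tracking rows (r, s, t) with s·133 + t·103 = r. Each division r_prev = q·r_cur + r_new produces the new row as (previous row) − q·(current row):
  row A: (133, 1, 0)   [1·133 + 0·103 = 133]
  row B: (103, 0, 1)   [0·133 + 1·103 = 103]
  133 = 1·103 + 30   → row C = row A − 1·row B = (30, 1, −1)   [check: 1·133 − 1·103 = 30]
  103 = 3·30 + 13   → row D = row B − 3·row C = (13, −3, 4)   [check: −3·133 + 4·103 = 13]
  30 = 2·13 + 4   → row E = row C − 2·row D = (4, 7, −9)   [check: 7·133 − 9·103 = 4]
  13 = 3·4 + 1   → row F = row D − 3·row E = (1, −24, 31)   [check: −24·133 + 31·103 = 1]
  4 = 4·1 + 0   → remainder 0, stop. gcd = 1 (last nonzero row F).
The gcd is 1, so 103 is invertible mod 133. The last nonzero row gives −24·133 + 31·103 = 1, so t = 31. So 103^(−1) ≡ 31 (mod 133). Verify: 103 · 31 = 3193 ≡ 1 (mod 133). ✓

Final answer: 103^(−1) ≡ 31 (mod 133)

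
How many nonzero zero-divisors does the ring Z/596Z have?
In Z/596Z each nonzero element is either a unit (gcd with 596 is 1) or a zero-divisor (gcd > 1). The number of units is φ(596): factorise 596 = 2^2 · 149, so φ(596) = (2^2 − 2^1) · (149 − 1) = 2 · 148 = 296. The nonzero elements number 596 − 1 = 595. Hence the nonzero zero-divisors number 595 − 296 = 299.

Final answer: Z/596Z has 299 nonzero zero-divisors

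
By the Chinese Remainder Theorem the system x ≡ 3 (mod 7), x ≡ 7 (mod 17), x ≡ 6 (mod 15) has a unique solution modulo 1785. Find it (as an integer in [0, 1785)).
The moduli 7, 17, 15 are pairwise coprime, so by the CRT there is a unique solution mod 7·17·15 = 1785.
Solve by successive substitution. Start with x ≡ 3 (mod 7).
  Combine with x ≡ 7 (mod 17): write x = 3 + 7·t and require 3 + 7·t ≡ 7 (mod 17), i.e. 7·t ≡ 7 − 3 ≡ 4 (mod 17). Since 7^(−1) ≡ 5 (mod 17), t ≡ 5·4 ≡ 3 (mod 17). So x ≡ 3 + 7·3 = 24 (mod 119).
  Combine with x ≡ 6 (mod 15): write x = 24 + 119·t and require 24 + 119·t ≡ 6 (mod 15), i.e. 119·t ≡ 6 − 24 ≡ 12 (mod 15). Since 119^(−1) ≡ 14 (mod 15) (119 ≡ 14 (mod 15)), t ≡ 14·12 ≡ 3 (mod 15). So x ≡ 24 + 119·3 = 381 (mod 1785).
Unique solution in [0, 1785): x = 381.

Final answer: x ≡ 381 (mod 1785); the representative in [0, 1785) is 381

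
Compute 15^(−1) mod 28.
Apply the extended Euclidean algorithm to (28, 15), tracking rows (r, s, t) with s·28 + t·15 = r. Each division r_prev = q·r_cur + r_new produces the new row as (previous row) − q·(current row):
  row A: (28, 1, 0)   [1·28 + 0·15 = 28]
  row B: (15, 0, 1)   [0·28 + 1·15 = 15]
  28 = 1·15 + 13   → row C = row A − 1·row B = (13, 1, −1)   [check: 1·28 − 1·15 = 13]
  15 = 1·13 + 2   → row D = row B − 1·row C = (2, −1, 2)   [check: −1·28 + 2·15 = 2]
  13 = 6·2 + 1   → row E = row C − 6·row D = (1, 7, −13)   [check: 7·28 − 13·15 = 1]
  2 = 2·1 + 0   → remainder 0, stop. gcd = 1 (last nonzero row E).
The gcd is 1, so 15 is invertible mod 28. The last nonzero row gives 7·28 − 13·15 = 1, so t = −13. So 15^(−1) ≡ −13 ≡ 15 (mod 28). Verify: 15 · 15 = 225 ≡ 1 (mod 28). ✓

Final answer: 15^(−1) ≡ 15 (mod 28)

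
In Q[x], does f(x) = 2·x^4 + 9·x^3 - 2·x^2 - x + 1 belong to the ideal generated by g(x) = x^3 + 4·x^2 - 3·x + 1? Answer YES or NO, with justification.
In Q[x] the ideal (g) consists of all multiples of g, so f ∈ (g) iff g | f, i.e. iff the remainder of f on division by g is 0. Divide f by g (g is monic, so eliminate the leading term of the running remainder at each step):
  leading term 2·x^4: subtract (2·x)·g(x) = 2·x^4 + 8·x^3 - 6·x^2 + 2·x, leaving x^3 + 4·x^2 - 3·x + 1
  leading term x^3: subtract (1)·g(x) = x^3 + 4·x^2 - 3·x + 1, leaving 0
The remainder is 0, so f(x) = g(x) · h(x) with h(x) = 2·x + 1. Hence g | f, i.e. f ∈ (g).

Final answer: YES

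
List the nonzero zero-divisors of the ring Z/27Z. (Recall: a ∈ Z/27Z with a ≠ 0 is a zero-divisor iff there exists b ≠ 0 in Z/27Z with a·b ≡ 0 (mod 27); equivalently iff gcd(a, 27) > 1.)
An element a ∈ Z/27Z (with a ≠ 0) is a zero-divisor iff gcd(a, 27) > 1 (because a is a unit precisely when gcd(a, n) = 1, and in Z/nZ every nonzero, non-unit element is a zero-divisor). Scan a = 1, ..., 26 and keep those with gcd(a, 27) > 1:
  gcd(3, 27) = 3, gcd(6, 27) = 3, gcd(9, 27) = 9, gcd(12, 27) = 3, gcd(15, 27) = 3, gcd(18, 27) = 9, gcd(21, 27) = 3, gcd(24, 27) = 3.
All other a ∈ {1, ..., 26} have gcd(a, 27) = 1 and are units. So the nonzero zero-divisors are exactly the 8 values of a appearing in this scan.

Final answer: nonzero zero-divisors of Z/27Z = {3, 6, 9, 12, 15, 18, 21, 24}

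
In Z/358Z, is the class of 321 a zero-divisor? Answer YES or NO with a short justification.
NO

gcd(321, 358) = 1, so 321 is a unit in Z/358Z (it has a multiplicative inverse). A unit cannot be a zero-divisor: if 321·b ≡ 0 then multiplying both sides by 321^(−1) gives b ≡ 0. So 321 is not a zero-divisor.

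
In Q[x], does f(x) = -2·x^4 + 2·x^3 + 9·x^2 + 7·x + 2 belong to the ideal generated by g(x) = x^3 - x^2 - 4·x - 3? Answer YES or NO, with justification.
NO

In Q[x] the ideal (g) consists of all multiples of g, so f ∈ (g) iff g | f, i.e. iff the remainder of f on division by g is 0. Divide f by g (g is monic, so eliminate the leading term of the running remainder at each step):
  leading term -2·x^4: subtract (-2·x)·g(x) = -2·x^4 + 2·x^3 + 8·x^2 + 6·x, leaving x^2 + x + 2
The remainder r(x) = x^2 + x + 2 ≠ 0 (and deg r < deg g), so g ∤ f, i.e. f ∉ (g).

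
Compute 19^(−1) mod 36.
19^(−1) ≡ 19 (mod 36)

Apply the extended Euclidean algorithm to (36, 19), tracking rows (r, s, t) with s·36 + t·19 = r. Each division r_prev = q·r_cur + r_new produces the new row as (previous row) − q·(current row):
  row A: (36, 1, 0)   [1·36 + 0·19 = 36]
  row B: (19, 0, 1)   [0·36 + 1·19 = 19]
  36 = 1·19 + 17   → row C = row A − 1·row B = (17, 1, −1)   [check: 1·36 − 1·19 = 17]
  19 = 1·17 + 2   → row D = row B − 1·row C = (2, −1, 2)   [check: −1·36 + 2·19 = 2]
  17 = 8·2 + 1   → row E = row C − 8·row D = (1, 9, −17)   [check: 9·36 − 17·19 = 1]
  2 = 2·1 + 0   → remainder 0, stop. gcd = 1 (last nonzero row E).
The gcd is 1, so 19 is invertible mod 36. The last nonzero row gives 9·36 − 17·19 = 1, so t = −17. So 19^(−1) ≡ −17 ≡ 19 (mod 36). Verify: 19 · 19 = 361 ≡ 1 (mod 36). ✓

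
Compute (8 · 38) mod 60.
Both factors are already reduced mod 60. 8 · 38 = 304. Dividing by 60: 304 = 5·60 + 4. So (8 · 38) mod 60 = 4.

Final answer: 4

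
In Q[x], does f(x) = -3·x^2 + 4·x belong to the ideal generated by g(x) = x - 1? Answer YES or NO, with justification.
In Q[x] the ideal (g) consists of all multiples of g, so f ∈ (g) iff g | f, i.e. iff the remainder of f on division by g is 0. Divide f by g (g is monic, so eliminate the leading term of the running remainder at each step):
  leading term -3·x^2: subtract (-3·x)·g(x) = -3·x^2 + 3·x, leaving x
  leading term x: subtract (1)·g(x) = x - 1, leaving 1
The remainder r(x) = 1 ≠ 0 (and deg r < deg g), so g ∤ f, i.e. f ∉ (g).

Final answer: NO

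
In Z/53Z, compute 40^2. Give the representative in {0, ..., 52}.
10

Use repeated squaring. Binary(2) = 10. Walk through the bits of the exponent 2 left-to-right: at each bit after the leading one, square the running value, then multiply by 40 if the bit is 1 (always reducing mod 53):
  bit 1 = 1 (leading): start with 40.
  bit 2 = 0: square 40^2 = 1600 ≡ 10 (mod 53).
Final value: 40^2 ≡ 10 (mod 53).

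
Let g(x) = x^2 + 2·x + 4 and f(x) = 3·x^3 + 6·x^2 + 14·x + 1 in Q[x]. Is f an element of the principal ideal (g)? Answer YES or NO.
NO

In Q[x] the ideal (g) consists of all multiples of g, so f ∈ (g) iff g | f, i.e. iff the remainder of f on division by g is 0. Divide f by g (g is monic, so eliminate the leading term of the running remainder at each step):
  leading term 3·x^3: subtract (3·x)·g(x) = 3·x^3 + 6·x^2 + 12·x, leaving 2·x + 1
The remainder r(x) = 2·x + 1 ≠ 0 (and deg r < deg g), so g ∤ f, i.e. f ∉ (g).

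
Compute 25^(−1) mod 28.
Apply the extended Euclidean algorithm to (28, 25), tracking rows (r, s, t) with s·28 + t·25 = r. Each division r_prev = q·r_cur + r_new produces the new row as (previous row) − q·(current row):
  row A: (28, 1, 0)   [1·28 + 0·25 = 28]
  row B: (25, 0, 1)   [0·28 + 1·25 = 25]
  28 = 1·25 + 3   → row C = row A − 1·row B = (3, 1, −1)   [check: 1·28 − 1·25 = 3]
  25 = 8·3 + 1   → row D = row B − 8·row C = (1, −8, 9)   [check: −8·28 + 9·25 = 1]
  3 = 3·1 + 0   → remainder 0, stop. gcd = 1 (last nonzero row D).
The gcd is 1, so 25 is invertible mod 28. The last nonzero row gives −8·28 + 9·25 = 1, so t = 9. So 25^(−1) ≡ 9 (mod 28). Verify: 25 · 9 = 225 ≡ 1 (mod 28). ✓

Final answer: 25^(−1) ≡ 9 (mod 28)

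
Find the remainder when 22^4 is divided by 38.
Use repeated squaring. Binary(4) = 100. Walk through the bits of the exponent 4 left-to-right: at each bit after the leading one, square the running value, then multiply by 22 if the bit is 1 (always reducing mod 38):
  bit 1 = 1 (leading): start with 22.
  bit 2 = 0: square 22^2 = 484 ≡ 28 (mod 38).
  bit 3 = 0: square 28^2 = 784 ≡ 24 (mod 38).
Final value: 22^4 ≡ 24 (mod 38).

Final answer: 24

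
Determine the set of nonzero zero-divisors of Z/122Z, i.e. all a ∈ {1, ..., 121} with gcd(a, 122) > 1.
An element a ∈ Z/122Z (with a ≠ 0) is a zero-divisor iff gcd(a, 122) > 1 (because a is a unit precisely when gcd(a, n) = 1, and in Z/nZ every nonzero, non-unit element is a zero-divisor). Scan a = 1, ..., 121 and keep those with gcd(a, 122) > 1:
  gcd(2, 122) = 2, gcd(4, 122) = 2, gcd(6, 122) = 2, gcd(8, 122) = 2, gcd(10, 122) = 2, gcd(12, 122) = 2, gcd(14, 122) = 2, gcd(16, 122) = 2, gcd(18, 122) = 2, gcd(20, 122) = 2, gcd(22, 122) = 2, gcd(24, 122) = 2, gcd(26, 122) = 2, gcd(28, 122) = 2, gcd(30, 122) = 2, gcd(32, 122) = 2, gcd(34, 122) = 2, gcd(36, 122) = 2, gcd(38, 122) = 2, gcd(40, 122) = 2, gcd(42, 122) = 2, gcd(44, 122) = 2, gcd(46, 122) = 2, gcd(48, 122) = 2, gcd(50, 122) = 2, gcd(52, 122) = 2, gcd(54, 122) = 2, gcd(56, 122) = 2, gcd(58, 122) = 2, gcd(60, 122) = 2, gcd(61, 122) = 61, gcd(62, 122) = 2, gcd(64, 122) = 2, gcd(66, 122) = 2, gcd(68, 122) = 2, gcd(70, 122) = 2, gcd(72, 122) = 2, gcd(74, 122) = 2, gcd(76, 122) = 2, gcd(78, 122) = 2, gcd(80, 122) = 2, gcd(82, 122) = 2, gcd(84, 122) = 2, gcd(86, 122) = 2, gcd(88, 122) = 2, gcd(90, 122) = 2, gcd(92, 122) = 2, gcd(94, 122) = 2, gcd(96, 122) = 2, gcd(98, 122) = 2, gcd(100, 122) = 2, gcd(102, 122) = 2, gcd(104, 122) = 2, gcd(106, 122) = 2, gcd(108, 122) = 2, gcd(110, 122) = 2, gcd(112, 122) = 2, gcd(114, 122) = 2, gcd(116, 122) = 2, gcd(118, 122) = 2, gcd(120, 122) = 2.
All other a ∈ {1, ..., 121} have gcd(a, 122) = 1 and are units. So the nonzero zero-divisors are exactly the 61 values of a appearing in this scan.

Final answer: nonzero zero-divisors of Z/122Z = {2, 4, 6, 8, 10, 12, 14, 16, 18, 20, 22, 24, 26, 28, 30, 32, 34, 36, 38, 40, 42, 44, 46, 48, 50, 52, 54, 56, 58, 60, 61, 62, 64, 66, 68, 70, 72, 74, 76, 78, 80, 82, 84, 86, 88, 90, 92, 94, 96, 98, 100, 102, 104, 106, 108, 110, 112, 114, 116, 118, 120}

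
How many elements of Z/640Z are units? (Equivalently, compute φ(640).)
Z/640Z has φ(640) = 256 units

An element a ∈ Z/640Z is a unit iff gcd(a, 640) = 1, so the number of units is φ(640). φ is multiplicative, with φ(p^e) = p^e − p^(e−1). Factorise 640 = 2^7 · 5. Then
  φ(640) = (2^7 − 2^6) · (5 − 1) = 64 · 4 = 256.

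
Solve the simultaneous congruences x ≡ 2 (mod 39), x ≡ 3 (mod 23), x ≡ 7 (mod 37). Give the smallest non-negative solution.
x ≡ 9479 (mod 33189); the representative in [0, 33189) is 9479

The moduli 39, 23, 37 are pairwise coprime, so by the CRT there is a unique solution mod 39·23·37 = 33189.
Solve by successive substitution. Start with x ≡ 2 (mod 39).
  Combine with x ≡ 3 (mod 23): write x = 2 + 39·t and require 2 + 39·t ≡ 3 (mod 23), i.e. 39·t ≡ 3 − 2 ≡ 1 (mod 23). Since 39^(−1) ≡ 13 (mod 23) (39 ≡ 16 (mod 23)), t ≡ 13·1 ≡ 13 (mod 23). So x ≡ 2 + 39·13 = 509 (mod 897).
  Combine with x ≡ 7 (mod 37): write x = 509 + 897·t and require 509 + 897·t ≡ 7 (mod 37), i.e. 897·t ≡ 7 − 509 ≡ 16 (mod 37). Since 897^(−1) ≡ 33 (mod 37) (897 ≡ 9 (mod 37)), t ≡ 33·16 ≡ 10 (mod 37). So x ≡ 509 + 897·10 = 9479 (mod 33189).
Unique solution in [0, 33189): x = 9479.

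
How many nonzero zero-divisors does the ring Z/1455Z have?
Z/1455Z has 686 nonzero zero-divisors

In Z/1455Z each nonzero element is either a unit (gcd with 1455 is 1) or a zero-divisor (gcd > 1). The number of units is φ(1455): factorise 1455 = 3 · 5 · 97, so φ(1455) = (3 − 1) · (5 − 1) · (97 − 1) = 2 · 4 · 96 = 768. The nonzero elements number 1455 − 1 = 1454. Hence the nonzero zero-divisors number 1454 − 768 = 686.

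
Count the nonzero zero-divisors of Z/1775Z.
In Z/1775Z each nonzero element is either a unit (gcd with 1775 is 1) or a zero-divisor (gcd > 1). The number of units is φ(1775): factorise 1775 = 5^2 · 71, so φ(1775) = (5^2 − 5^1) · (71 − 1) = 20 · 70 = 1400. The nonzero elements number 1775 − 1 = 1774. Hence the nonzero zero-divisors number 1774 − 1400 = 374.

Final answer: Z/1775Z has 374 nonzero zero-divisors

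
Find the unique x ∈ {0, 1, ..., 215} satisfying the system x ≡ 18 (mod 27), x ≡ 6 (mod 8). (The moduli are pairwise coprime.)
The moduli 27, 8 are pairwise coprime, so by the CRT there is a unique solution mod 27·8 = 216.
Solve by successive substitution. Start with x ≡ 18 (mod 27).
  Combine with x ≡ 6 (mod 8): write x = 18 + 27·t and require 18 + 27·t ≡ 6 (mod 8), i.e. 27·t ≡ 6 − 18 ≡ 4 (mod 8). Since 27^(−1) ≡ 3 (mod 8) (27 ≡ 3 (mod 8)), t ≡ 3·4 ≡ 4 (mod 8). So x ≡ 18 + 27·4 = 126 (mod 216).
Unique solution in [0, 216): x = 126.

Final answer: x ≡ 126 (mod 216); the representative in [0, 216) is 126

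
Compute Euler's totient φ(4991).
φ(4991) = 3960

φ is multiplicative, with φ(p^e) = p^e − p^(e−1). Factorise 4991 = 7 · 23 · 31. Then
  φ(4991) = (7 − 1) · (23 − 1) · (31 − 1) = 6 · 22 · 30 = 3960.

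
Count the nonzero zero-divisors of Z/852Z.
Z/852Z has 571 nonzero zero-divisors

In Z/852Z each nonzero element is either a unit (gcd with 852 is 1) or a zero-divisor (gcd > 1). The number of units is φ(852): factorise 852 = 2^2 · 3 · 71, so φ(852) = (2^2 − 2^1) · (3 − 1) · (71 − 1) = 2 · 2 · 70 = 280. The nonzero elements number 852 − 1 = 851. Hence the nonzero zero-divisors number 851 − 280 = 571.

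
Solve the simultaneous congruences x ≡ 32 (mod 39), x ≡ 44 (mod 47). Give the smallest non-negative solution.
x ≡ 890 (mod 1833); the representative in [0, 1833) is 890

The moduli 39, 47 are pairwise coprime, so by the CRT there is a unique solution mod 39·47 = 1833.
Solve by successive substitution. Start with x ≡ 32 (mod 39).
  Combine with x ≡ 44 (mod 47): write x = 32 + 39·t and require 32 + 39·t ≡ 44 (mod 47), i.e. 39·t ≡ 44 − 32 ≡ 12 (mod 47). Since 39^(−1) ≡ 41 (mod 47), t ≡ 41·12 ≡ 22 (mod 47). So x ≡ 32 + 39·22 = 890 (mod 1833).
Unique solution in [0, 1833): x = 890.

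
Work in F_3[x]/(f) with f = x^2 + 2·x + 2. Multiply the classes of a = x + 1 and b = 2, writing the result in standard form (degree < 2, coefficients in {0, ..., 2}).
a · b ≡ 2·x + 2 (mod f(x))

Multiply as integer polynomials: a · b = 2·x + 2. Reducing coefficients mod 3: a · b ≡ 2·x + 2. This already has degree < 2, so no reduction by f is needed. Hence a · b ≡ 2·x + 2 in F_3[x]/(f).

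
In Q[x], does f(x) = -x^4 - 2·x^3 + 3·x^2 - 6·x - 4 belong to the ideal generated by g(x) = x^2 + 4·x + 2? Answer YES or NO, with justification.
NO

In Q[x] the ideal (g) consists of all multiples of g, so f ∈ (g) iff g | f, i.e. iff the remainder of f on division by g is 0. Divide f by g (g is monic, so eliminate the leading term of the running remainder at each step):
  leading term -x^4: subtract (-x^2)·g(x) = -x^4 - 4·x^3 - 2·x^2, leaving 2·x^3 + 5·x^2 - 6·x - 4
  leading term 2·x^3: subtract (2·x)·g(x) = 2·x^3 + 8·x^2 + 4·x, leaving -3·x^2 - 10·x - 4
  leading term -3·x^2: subtract (-3)·g(x) = -3·x^2 - 12·x - 6, leaving 2·x + 2
The remainder r(x) = 2·x + 2 ≠ 0 (and deg r < deg g), so g ∤ f, i.e. f ∉ (g).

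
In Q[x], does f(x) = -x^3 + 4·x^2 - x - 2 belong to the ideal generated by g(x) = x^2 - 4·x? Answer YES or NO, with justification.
In Q[x] the ideal (g) consists of all multiples of g, so f ∈ (g) iff g | f, i.e. iff the remainder of f on division by g is 0. Divide f by g (g is monic, so eliminate the leading term of the running remainder at each step):
  leading term -x^3: subtract (-x)·g(x) = -x^3 + 4·x^2, leaving -x - 2
The remainder r(x) = -x - 2 ≠ 0 (and deg r < deg g), so g ∤ f, i.e. f ∉ (g).

Final answer: NO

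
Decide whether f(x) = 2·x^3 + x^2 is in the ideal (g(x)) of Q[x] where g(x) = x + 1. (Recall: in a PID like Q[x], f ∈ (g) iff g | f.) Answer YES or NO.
In Q[x] the ideal (g) consists of all multiples of g, so f ∈ (g) iff g | f, i.e. iff the remainder of f on division by g is 0. Divide f by g (g is monic, so eliminate the leading term of the running remainder at each step):
  leading term 2·x^3: subtract (2·x^2)·g(x) = 2·x^3 + 2·x^2, leaving -x^2
  leading term -x^2: subtract (-x)·g(x) = -x^2 - x, leaving x
  leading term x: subtract (1)·g(x) = x + 1, leaving -1
The remainder r(x) = -1 ≠ 0 (and deg r < deg g), so g ∤ f, i.e. f ∉ (g).

Final answer: NO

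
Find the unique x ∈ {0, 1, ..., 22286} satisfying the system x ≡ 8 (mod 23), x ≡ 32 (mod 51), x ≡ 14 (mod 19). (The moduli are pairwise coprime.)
The moduli 23, 51, 19 are pairwise coprime, so by the CRT there is a unique solution mod 23·51·19 = 22287.
Solve by successive substitution. Start with x ≡ 8 (mod 23).
  Combine with x ≡ 32 (mod 51): write x = 8 + 23·t and require 8 + 23·t ≡ 32 (mod 51), i.e. 23·t ≡ 32 − 8 ≡ 24 (mod 51). Since 23^(−1) ≡ 20 (mod 51), t ≡ 20·24 ≡ 21 (mod 51). So x ≡ 8 + 23·21 = 491 (mod 1173).
  Combine with x ≡ 14 (mod 19): write x = 491 + 1173·t and require 491 + 1173·t ≡ 14 (mod 19), i.e. 1173·t ≡ 14 − 491 ≡ 17 (mod 19). Since 1173^(−1) ≡ 15 (mod 19) (1173 ≡ 14 (mod 19)), t ≡ 15·17 ≡ 8 (mod 19). So x ≡ 491 + 1173·8 = 9875 (mod 22287).
Unique solution in [0, 22287): x = 9875.

Final answer: x ≡ 9875 (mod 22287); the representative in [0, 22287) is 9875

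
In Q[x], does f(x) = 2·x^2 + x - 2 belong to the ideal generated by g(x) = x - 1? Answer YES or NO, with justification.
In Q[x] the ideal (g) consists of all multiples of g, so f ∈ (g) iff g | f, i.e. iff the remainder of f on division by g is 0. Divide f by g (g is monic, so eliminate the leading term of the running remainder at each step):
  leading term 2·x^2: subtract (2·x)·g(x) = 2·x^2 - 2·x, leaving 3·x - 2
  leading term 3·x: subtract (3)·g(x) = 3·x - 3, leaving 1
The remainder r(x) = 1 ≠ 0 (and deg r < deg g), so g ∤ f, i.e. f ∉ (g).

Final answer: NO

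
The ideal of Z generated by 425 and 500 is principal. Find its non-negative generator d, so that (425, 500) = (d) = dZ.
In the PID Z, (a, b) is generated by gcd(a, b). Compute gcd(500, 425) with the extended Euclidean algorithm, tracking rows (r, s, t) with s·500 + t·425 = r:
  row A: (500, 1, 0)   [1·500 + 0·425 = 500]
  row B: (425, 0, 1)   [0·500 + 1·425 = 425]
  500 = 1·425 + 75   → row C = row A − 1·row B = (75, 1, −1)   [check: 1·500 − 1·425 = 75]
  425 = 5·75 + 50   → row D = row B − 5·row C = (50, −5, 6)   [check: −5·500 + 6·425 = 50]
  75 = 1·50 + 25   → row E = row C − 1·row D = (25, 6, −7)   [check: 6·500 − 7·425 = 25]
  50 = 2·25 + 0   → remainder 0, stop. gcd = 25 (last nonzero row E).
So gcd(425, 500) = 25, with Bézout identity 6·500 − 7·425 = 25. Containment (⊇): the Bézout identity exhibits 25 as an element of (425, 500), giving (25) ⊆ (425, 500). Containment (⊆): since 25 | 425 and 25 | 500 (425 = 25·17, 500 = 25·20), every Z-linear combination of 425 and 500 is divisible by 25, so (425, 500) ⊆ (25). Therefore (425, 500) = (25), d = 25.

Final answer: (425, 500) = (25); d = 25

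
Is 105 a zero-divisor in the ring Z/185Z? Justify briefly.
YES

gcd(105, 185) = 5 > 1, so 105 is not a unit in Z/185Z. In Z/nZ every nonzero non-unit is a zero-divisor: explicitly, take b = 185/gcd = 37 ≠ 0 (mod 185); then 105·37 = 3885 = 21·185, i.e. 105·37 ≡ 0 (mod 185). So 105 is a zero-divisor.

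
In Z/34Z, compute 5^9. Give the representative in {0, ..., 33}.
Use repeated squaring. Binary(9) = 1001. Walk through the bits of the exponent 9 left-to-right: at each bit after the leading one, square the running value, then multiply by 5 if the bit is 1 (always reducing mod 34):
  bit 1 = 1 (leading): start with 5.
  bit 2 = 0: square 5^2 = 25 (mod 34).
  bit 3 = 0: square 25^2 = 625 ≡ 13 (mod 34).
  bit 4 = 1: square 13^2 = 169 ≡ 33; bit is 1, so multiply 33·5 = 165 ≡ 29 (mod 34).
Final value: 5^9 ≡ 29 (mod 34).

Final answer: 29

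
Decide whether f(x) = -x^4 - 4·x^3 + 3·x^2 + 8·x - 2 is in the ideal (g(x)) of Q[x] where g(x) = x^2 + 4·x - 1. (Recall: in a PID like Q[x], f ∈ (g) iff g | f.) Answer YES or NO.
In Q[x] the ideal (g) consists of all multiples of g, so f ∈ (g) iff g | f, i.e. iff the remainder of f on division by g is 0. Divide f by g (g is monic, so eliminate the leading term of the running remainder at each step):
  leading term -x^4: subtract (-x^2)·g(x) = -x^4 - 4·x^3 + x^2, leaving 2·x^2 + 8·x - 2
  leading term 2·x^2: subtract (2)·g(x) = 2·x^2 + 8·x - 2, leaving 0
The remainder is 0, so f(x) = g(x) · h(x) with h(x) = 2 - x^2. Hence g | f, i.e. f ∈ (g).

Final answer: YES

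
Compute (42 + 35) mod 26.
25

Reduce the summands first: 42 ≡ 16, 35 ≡ 9 (mod 26), so 42 + 35 ≡ 16 + 9 (mod 26). 16 + 9 = 25; 25 = 0·26 + 25, so (42 + 35) mod 26 = 25.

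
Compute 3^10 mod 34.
Use repeated squaring. Binary(10) = 1010. Walk through the bits of the exponent 10 left-to-right: at each bit after the leading one, square the running value, then multiply by 3 if the bit is 1 (always reducing mod 34):
  bit 1 = 1 (leading): start with 3.
  bit 2 = 0: square 3^2 = 9 (mod 34).
  bit 3 = 1: square 9^2 = 81 ≡ 13; bit is 1, so multiply 13·3 = 39 ≡ 5 (mod 34).
  bit 4 = 0: square 5^2 = 25 (mod 34).
Final value: 3^10 ≡ 25 (mod 34).

Final answer: 25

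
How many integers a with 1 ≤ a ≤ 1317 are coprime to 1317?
876

The number of a ∈ {1, ..., 1317} with gcd(a, 1317) = 1 is by definition Euler's totient φ(1317). φ is multiplicative, with φ(p^e) = p^e − p^(e−1). Factorise 1317 = 3 · 439. Then
  φ(1317) = (3 − 1) · (439 − 1) = 2 · 438 = 876.
So there are 876 such integers.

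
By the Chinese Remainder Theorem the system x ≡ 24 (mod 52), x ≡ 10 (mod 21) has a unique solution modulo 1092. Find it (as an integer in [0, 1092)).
x ≡ 388 (mod 1092); the representative in [0, 1092) is 388

The moduli 52, 21 are pairwise coprime, so by the CRT there is a unique solution mod 52·21 = 1092.
Solve by successive substitution. Start with x ≡ 24 (mod 52).
  Combine with x ≡ 10 (mod 21): write x = 24 + 52·t and require 24 + 52·t ≡ 10 (mod 21), i.e. 52·t ≡ 10 − 24 ≡ 7 (mod 21). Since 52^(−1) ≡ 19 (mod 21) (52 ≡ 10 (mod 21)), t ≡ 19·7 ≡ 7 (mod 21). So x ≡ 24 + 52·7 = 388 (mod 1092).
Unique solution in [0, 1092): x = 388.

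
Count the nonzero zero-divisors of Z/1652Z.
In Z/1652Z each nonzero element is either a unit (gcd with 1652 is 1) or a zero-divisor (gcd > 1). The number of units is φ(1652): factorise 1652 = 2^2 · 7 · 59, so φ(1652) = (2^2 − 2^1) · (7 − 1) · (59 − 1) = 2 · 6 · 58 = 696. The nonzero elements number 1652 − 1 = 1651. Hence the nonzero zero-divisors number 1651 − 696 = 955.

Final answer: Z/1652Z has 955 nonzero zero-divisors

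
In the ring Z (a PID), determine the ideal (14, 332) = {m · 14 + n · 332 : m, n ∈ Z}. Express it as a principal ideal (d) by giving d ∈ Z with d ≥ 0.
(14, 332) = (2); d = 2

In the PID Z, (a, b) is generated by gcd(a, b). Compute gcd(332, 14) with the extended Euclidean algorithm, tracking rows (r, s, t) with s·332 + t·14 = r:
  row A: (332, 1, 0)   [1·332 + 0·14 = 332]
  row B: (14, 0, 1)   [0·332 + 1·14 = 14]
  332 = 23·14 + 10   → row C = row A − 23·row B = (10, 1, −23)   [check: 1·332 − 23·14 = 10]
  14 = 1·10 + 4   → row D = row B − 1·row C = (4, −1, 24)   [check: −1·332 + 24·14 = 4]
  10 = 2·4 + 2   → row E = row C − 2·row D = (2, 3, −71)   [check: 3·332 − 71·14 = 2]
  4 = 2·2 + 0   → remainder 0, stop. gcd = 2 (last nonzero row E).
So gcd(14, 332) = 2, with Bézout identity 3·332 − 71·14 = 2. Containment (⊇): the Bézout identity exhibits 2 as an element of (14, 332), giving (2) ⊆ (14, 332). Containment (⊆): since 2 | 14 and 2 | 332 (14 = 2·7, 332 = 2·166), every Z-linear combination of 14 and 332 is divisible by 2, so (14, 332) ⊆ (2). Therefore (14, 332) = (2), d = 2.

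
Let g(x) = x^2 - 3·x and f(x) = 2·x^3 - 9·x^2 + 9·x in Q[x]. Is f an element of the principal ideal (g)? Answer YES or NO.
YES

In Q[x] the ideal (g) consists of all multiples of g, so f ∈ (g) iff g | f, i.e. iff the remainder of f on division by g is 0. Divide f by g (g is monic, so eliminate the leading term of the running remainder at each step):
  leading term 2·x^3: subtract (2·x)·g(x) = 2·x^3 - 6·x^2, leaving -3·x^2 + 9·x
  leading term -3·x^2: subtract (-3)·g(x) = -3·x^2 + 9·x, leaving 0
The remainder is 0, so f(x) = g(x) · h(x) with h(x) = 2·x - 3. Hence g | f, i.e. f ∈ (g).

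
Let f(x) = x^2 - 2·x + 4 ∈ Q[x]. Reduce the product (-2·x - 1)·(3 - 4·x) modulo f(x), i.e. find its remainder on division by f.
First multiply in Q[x] without reducing: a · b = 8·x^2 - 2·x - 3. Now divide by f(x) = x^2 - 2·x + 4, eliminating the leading term at each step:
  leading term 8·x^2: subtract (8)·f(x) = 8·x^2 - 16·x + 32, leaving 14·x - 35
The degree is now < 2, so this is the remainder. Hence a · b ≡ 14·x - 35 in Q[x]/(f).

Final answer: a · b ≡ 14·x - 35 (mod f(x))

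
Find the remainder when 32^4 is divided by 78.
Use repeated squaring. Binary(4) = 100. Walk through the bits of the exponent 4 left-to-right: at each bit after the leading one, square the running value, then multiply by 32 if the bit is 1 (always reducing mod 78):
  bit 1 = 1 (leading): start with 32.
  bit 2 = 0: square 32^2 = 1024 ≡ 10 (mod 78).
  bit 3 = 0: square 10^2 = 100 ≡ 22 (mod 78).
Final value: 32^4 ≡ 22 (mod 78).

Final answer: 22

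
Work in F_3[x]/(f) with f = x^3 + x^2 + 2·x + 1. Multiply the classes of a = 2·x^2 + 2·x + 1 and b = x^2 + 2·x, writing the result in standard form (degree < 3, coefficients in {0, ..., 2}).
a · b ≡ x + 2 (mod f(x))

Multiply as integer polynomials: a · b = 2·x^4 + 6·x^3 + 5·x^2 + 2·x. Reducing coefficients mod 3: a · b ≡ 2·x^4 + 2·x^2 + 2·x. Now divide by f(x) = x^3 + x^2 + 2·x + 1 in F_3[x], eliminating the leading term at each step:
  leading term 2·x^4: subtract (2·x)·f(x) = 2·x^4 + 2·x^3 + x^2 + 2·x, leaving x^3 + x^2 (coefficients mod 3)
  leading term x^3: subtract (1)·f(x) = x^3 + x^2 + 2·x + 1, leaving x + 2 (coefficients mod 3)
The degree is now < 3, so this is the remainder. Hence a · b ≡ x + 2 in F_3[x]/(f).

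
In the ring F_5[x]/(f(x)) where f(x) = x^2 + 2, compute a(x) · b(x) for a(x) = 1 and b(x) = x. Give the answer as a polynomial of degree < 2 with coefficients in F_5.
Multiply as integer polynomials: a · b = x. Reducing coefficients mod 5: a · b ≡ x. This already has degree < 2, so no reduction by f is needed. Hence a · b ≡ x in F_5[x]/(f).

Final answer: a · b ≡ x (mod f(x))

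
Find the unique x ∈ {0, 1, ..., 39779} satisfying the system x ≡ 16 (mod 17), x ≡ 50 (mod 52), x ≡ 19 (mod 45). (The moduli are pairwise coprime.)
The moduli 17, 52, 45 are pairwise coprime, so by the CRT there is a unique solution mod 17·52·45 = 39780.
Solve by successive substitution. Start with x ≡ 16 (mod 17).
  Combine with x ≡ 50 (mod 52): write x = 16 + 17·t and require 16 + 17·t ≡ 50 (mod 52), i.e. 17·t ≡ 50 − 16 ≡ 34 (mod 52). Since 17^(−1) ≡ 49 (mod 52), t ≡ 49·34 ≡ 2 (mod 52). So x ≡ 16 + 17·2 = 50 (mod 884).
  Combine with x ≡ 19 (mod 45): write x = 50 + 884·t and require 50 + 884·t ≡ 19 (mod 45), i.e. 884·t ≡ 19 − 50 ≡ 14 (mod 45). Since 884^(−1) ≡ 14 (mod 45) (884 ≡ 29 (mod 45)), t ≡ 14·14 ≡ 16 (mod 45). So x ≡ 50 + 884·16 = 14194 (mod 39780).
Unique solution in [0, 39780): x = 14194.

Final answer: x ≡ 14194 (mod 39780); the representative in [0, 39780) is 14194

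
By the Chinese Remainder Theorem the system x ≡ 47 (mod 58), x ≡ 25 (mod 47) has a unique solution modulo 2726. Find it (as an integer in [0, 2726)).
The moduli 58, 47 are pairwise coprime, so by the CRT there is a unique solution mod 58·47 = 2726.
Solve by successive substitution. Start with x ≡ 47 (mod 58).
  Combine with x ≡ 25 (mod 47): write x = 47 + 58·t and require 47 + 58·t ≡ 25 (mod 47), i.e. 58·t ≡ 25 − 47 ≡ 25 (mod 47). Since 58^(−1) ≡ 30 (mod 47) (58 ≡ 11 (mod 47)), t ≡ 30·25 ≡ 45 (mod 47). So x ≡ 47 + 58·45 = 2657 (mod 2726).
Unique solution in [0, 2726): x = 2657.

Final answer: x ≡ 2657 (mod 2726); the representative in [0, 2726) is 2657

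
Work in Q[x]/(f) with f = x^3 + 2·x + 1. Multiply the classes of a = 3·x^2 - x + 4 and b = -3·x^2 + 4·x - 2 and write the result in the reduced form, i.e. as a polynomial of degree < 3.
First multiply in Q[x] without reducing: a · b = -9·x^4 + 15·x^3 - 22·x^2 + 18·x - 8. Now divide by f(x) = x^3 + 2·x + 1, eliminating the leading term at each step:
  leading term -9·x^4: subtract (-9·x)·f(x) = -9·x^4 - 18·x^2 - 9·x, leaving 15·x^3 - 4·x^2 + 27·x - 8
  leading term 15·x^3: subtract (15)·f(x) = 15·x^3 + 30·x + 15, leaving -4·x^2 - 3·x - 23
The degree is now < 3, so this is the remainder. Hence a · b ≡ -4·x^2 - 3·x - 23 in Q[x]/(f).

Final answer: a · b ≡ -4·x^2 - 3·x - 23 (mod f(x))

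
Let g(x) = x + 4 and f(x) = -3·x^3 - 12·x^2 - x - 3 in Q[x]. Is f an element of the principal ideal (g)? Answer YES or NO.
In Q[x] the ideal (g) consists of all multiples of g, so f ∈ (g) iff g | f, i.e. iff the remainder of f on division by g is 0. Divide f by g (g is monic, so eliminate the leading term of the running remainder at each step):
  leading term -3·x^3: subtract (-3·x^2)·g(x) = -3·x^3 - 12·x^2, leaving -x - 3
  leading term -x: subtract (-1)·g(x) = -x - 4, leaving 1
The remainder r(x) = 1 ≠ 0 (and deg r < deg g), so g ∤ f, i.e. f ∉ (g).

Final answer: NO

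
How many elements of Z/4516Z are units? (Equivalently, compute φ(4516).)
Z/4516Z has φ(4516) = 2256 units

An element a ∈ Z/4516Z is a unit iff gcd(a, 4516) = 1, so the number of units is φ(4516). φ is multiplicative, with φ(p^e) = p^e − p^(e−1). Factorise 4516 = 2^2 · 1129. Then
  φ(4516) = (2^2 − 2^1) · (1129 − 1) = 2 · 1128 = 2256.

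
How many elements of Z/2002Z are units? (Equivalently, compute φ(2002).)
Z/2002Z has φ(2002) = 720 units

An element a ∈ Z/2002Z is a unit iff gcd(a, 2002) = 1, so the number of units is φ(2002). φ is multiplicative, with φ(p^e) = p^e − p^(e−1). Factorise 2002 = 2 · 7 · 11 · 13. Then
  φ(2002) = (2 − 1) · (7 − 1) · (11 − 1) · (13 − 1) = 1 · 6 · 10 · 12 = 720.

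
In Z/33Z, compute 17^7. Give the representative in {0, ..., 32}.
8

Use repeated squaring. Binary(7) = 111. Walk through the bits of the exponent 7 left-to-right: at each bit after the leading one, square the running value, then multiply by 17 if the bit is 1 (always reducing mod 33):
  bit 1 = 1 (leading): start with 17.
  bit 2 = 1: square 17^2 = 289 ≡ 25; bit is 1, so multiply 25·17 = 425 ≡ 29 (mod 33).
  bit 3 = 1: square 29^2 = 841 ≡ 16; bit is 1, so multiply 16·17 = 272 ≡ 8 (mod 33).
Final value: 17^7 ≡ 8 (mod 33).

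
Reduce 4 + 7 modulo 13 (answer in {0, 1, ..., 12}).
Both summands are already reduced mod 13. 4 + 7 = 11; 11 = 0·13 + 11, so (4 + 7) mod 13 = 11.

Final answer: 11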